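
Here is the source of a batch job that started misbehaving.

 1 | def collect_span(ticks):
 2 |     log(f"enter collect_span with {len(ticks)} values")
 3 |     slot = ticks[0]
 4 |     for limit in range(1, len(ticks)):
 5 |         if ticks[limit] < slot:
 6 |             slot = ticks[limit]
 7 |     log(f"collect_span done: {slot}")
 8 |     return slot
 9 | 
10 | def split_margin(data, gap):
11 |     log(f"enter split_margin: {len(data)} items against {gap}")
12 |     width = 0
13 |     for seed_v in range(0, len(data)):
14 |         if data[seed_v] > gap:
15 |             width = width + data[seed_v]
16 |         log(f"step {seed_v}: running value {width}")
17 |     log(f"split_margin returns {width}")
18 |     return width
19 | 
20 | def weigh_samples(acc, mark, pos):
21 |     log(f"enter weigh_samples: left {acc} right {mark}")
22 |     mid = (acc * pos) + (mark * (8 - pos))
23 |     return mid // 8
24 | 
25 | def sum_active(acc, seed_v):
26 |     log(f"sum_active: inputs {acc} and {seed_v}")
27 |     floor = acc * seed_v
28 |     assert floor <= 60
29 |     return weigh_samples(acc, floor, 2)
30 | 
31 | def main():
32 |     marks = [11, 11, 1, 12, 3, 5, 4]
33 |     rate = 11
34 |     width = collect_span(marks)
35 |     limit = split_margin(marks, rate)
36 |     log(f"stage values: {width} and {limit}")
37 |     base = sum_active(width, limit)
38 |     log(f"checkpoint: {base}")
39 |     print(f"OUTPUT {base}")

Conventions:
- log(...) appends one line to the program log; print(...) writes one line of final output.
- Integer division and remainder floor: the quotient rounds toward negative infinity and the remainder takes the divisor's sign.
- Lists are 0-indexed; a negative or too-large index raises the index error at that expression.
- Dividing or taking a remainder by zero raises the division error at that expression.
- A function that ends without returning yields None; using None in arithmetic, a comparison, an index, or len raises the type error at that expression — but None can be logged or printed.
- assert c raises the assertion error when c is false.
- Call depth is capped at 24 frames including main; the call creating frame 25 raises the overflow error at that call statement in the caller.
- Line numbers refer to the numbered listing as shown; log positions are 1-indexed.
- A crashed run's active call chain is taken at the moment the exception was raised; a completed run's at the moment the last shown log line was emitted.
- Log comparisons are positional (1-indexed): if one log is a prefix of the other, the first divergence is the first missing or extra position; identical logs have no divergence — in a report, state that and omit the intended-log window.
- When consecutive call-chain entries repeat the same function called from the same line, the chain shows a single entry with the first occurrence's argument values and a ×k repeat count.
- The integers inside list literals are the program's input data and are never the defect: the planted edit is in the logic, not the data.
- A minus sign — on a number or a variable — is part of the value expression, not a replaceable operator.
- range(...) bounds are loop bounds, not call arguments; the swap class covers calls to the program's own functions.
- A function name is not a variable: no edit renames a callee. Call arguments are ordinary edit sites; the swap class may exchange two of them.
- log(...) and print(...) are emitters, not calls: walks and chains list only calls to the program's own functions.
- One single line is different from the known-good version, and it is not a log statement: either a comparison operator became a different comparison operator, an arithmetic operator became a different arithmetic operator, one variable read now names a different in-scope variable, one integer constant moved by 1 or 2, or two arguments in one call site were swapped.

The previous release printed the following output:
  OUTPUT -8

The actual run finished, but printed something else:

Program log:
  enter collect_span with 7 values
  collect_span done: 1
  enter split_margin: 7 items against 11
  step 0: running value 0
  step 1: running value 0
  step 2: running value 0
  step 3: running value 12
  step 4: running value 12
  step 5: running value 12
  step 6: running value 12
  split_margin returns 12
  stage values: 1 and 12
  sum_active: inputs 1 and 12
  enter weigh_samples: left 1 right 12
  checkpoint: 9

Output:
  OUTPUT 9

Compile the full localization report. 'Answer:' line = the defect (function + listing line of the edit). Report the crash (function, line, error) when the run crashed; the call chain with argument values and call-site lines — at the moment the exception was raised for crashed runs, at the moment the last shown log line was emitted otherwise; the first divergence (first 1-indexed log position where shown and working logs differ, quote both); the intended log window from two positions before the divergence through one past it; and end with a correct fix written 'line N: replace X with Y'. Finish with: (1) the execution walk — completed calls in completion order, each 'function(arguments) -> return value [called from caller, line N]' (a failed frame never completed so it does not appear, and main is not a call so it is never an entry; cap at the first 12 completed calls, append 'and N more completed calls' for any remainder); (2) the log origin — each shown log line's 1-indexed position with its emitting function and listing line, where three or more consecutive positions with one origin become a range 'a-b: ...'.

Answer: the defect is in sum_active at line 27.
Core observation: The earliest visible damage is log position 14 — 'enter weigh_samples: left 1 right 12' rather than the intended 'enter weigh_samples: left 1 right -11'.
Call chain: main.
First divergence: at position 14 the run shows 'enter weigh_samples: left 1 right 12' where the working version logs 'enter weigh_samples: left 1 right -11'.
Intended log window:
  12: stage values: 1 and 12
  13: sum_active: inputs 1 and 12
  14: enter weigh_samples: left 1 right -11
  15: checkpoint: -8
Execution walk:
  collect_span([11, 11, 1, 12, 3, 5, 4]) -> 1  [called from main, line 34]
  split_margin([11, 11, 1, 12, 3, 5, 4], 11) -> 12  [called from main, line 35]
  weigh_samples(1, 12, 2) -> 9  [called from sum_active, line 29]
  sum_active(1, 12) -> 9  [called from main, line 37]
Log line origins:
  1: logged in collect_span at line 2
  2: logged in collect_span at line 7
  3: logged in split_margin at line 11
  4-10: logged in split_margin at line 16
  11: logged in split_margin at line 17
  12: logged in main at line 36
  13: logged in sum_active at line 26
  14: logged in weigh_samples at line 21
  15: logged in main at line 38
A correct fix: line 27: replace `*` with `-`.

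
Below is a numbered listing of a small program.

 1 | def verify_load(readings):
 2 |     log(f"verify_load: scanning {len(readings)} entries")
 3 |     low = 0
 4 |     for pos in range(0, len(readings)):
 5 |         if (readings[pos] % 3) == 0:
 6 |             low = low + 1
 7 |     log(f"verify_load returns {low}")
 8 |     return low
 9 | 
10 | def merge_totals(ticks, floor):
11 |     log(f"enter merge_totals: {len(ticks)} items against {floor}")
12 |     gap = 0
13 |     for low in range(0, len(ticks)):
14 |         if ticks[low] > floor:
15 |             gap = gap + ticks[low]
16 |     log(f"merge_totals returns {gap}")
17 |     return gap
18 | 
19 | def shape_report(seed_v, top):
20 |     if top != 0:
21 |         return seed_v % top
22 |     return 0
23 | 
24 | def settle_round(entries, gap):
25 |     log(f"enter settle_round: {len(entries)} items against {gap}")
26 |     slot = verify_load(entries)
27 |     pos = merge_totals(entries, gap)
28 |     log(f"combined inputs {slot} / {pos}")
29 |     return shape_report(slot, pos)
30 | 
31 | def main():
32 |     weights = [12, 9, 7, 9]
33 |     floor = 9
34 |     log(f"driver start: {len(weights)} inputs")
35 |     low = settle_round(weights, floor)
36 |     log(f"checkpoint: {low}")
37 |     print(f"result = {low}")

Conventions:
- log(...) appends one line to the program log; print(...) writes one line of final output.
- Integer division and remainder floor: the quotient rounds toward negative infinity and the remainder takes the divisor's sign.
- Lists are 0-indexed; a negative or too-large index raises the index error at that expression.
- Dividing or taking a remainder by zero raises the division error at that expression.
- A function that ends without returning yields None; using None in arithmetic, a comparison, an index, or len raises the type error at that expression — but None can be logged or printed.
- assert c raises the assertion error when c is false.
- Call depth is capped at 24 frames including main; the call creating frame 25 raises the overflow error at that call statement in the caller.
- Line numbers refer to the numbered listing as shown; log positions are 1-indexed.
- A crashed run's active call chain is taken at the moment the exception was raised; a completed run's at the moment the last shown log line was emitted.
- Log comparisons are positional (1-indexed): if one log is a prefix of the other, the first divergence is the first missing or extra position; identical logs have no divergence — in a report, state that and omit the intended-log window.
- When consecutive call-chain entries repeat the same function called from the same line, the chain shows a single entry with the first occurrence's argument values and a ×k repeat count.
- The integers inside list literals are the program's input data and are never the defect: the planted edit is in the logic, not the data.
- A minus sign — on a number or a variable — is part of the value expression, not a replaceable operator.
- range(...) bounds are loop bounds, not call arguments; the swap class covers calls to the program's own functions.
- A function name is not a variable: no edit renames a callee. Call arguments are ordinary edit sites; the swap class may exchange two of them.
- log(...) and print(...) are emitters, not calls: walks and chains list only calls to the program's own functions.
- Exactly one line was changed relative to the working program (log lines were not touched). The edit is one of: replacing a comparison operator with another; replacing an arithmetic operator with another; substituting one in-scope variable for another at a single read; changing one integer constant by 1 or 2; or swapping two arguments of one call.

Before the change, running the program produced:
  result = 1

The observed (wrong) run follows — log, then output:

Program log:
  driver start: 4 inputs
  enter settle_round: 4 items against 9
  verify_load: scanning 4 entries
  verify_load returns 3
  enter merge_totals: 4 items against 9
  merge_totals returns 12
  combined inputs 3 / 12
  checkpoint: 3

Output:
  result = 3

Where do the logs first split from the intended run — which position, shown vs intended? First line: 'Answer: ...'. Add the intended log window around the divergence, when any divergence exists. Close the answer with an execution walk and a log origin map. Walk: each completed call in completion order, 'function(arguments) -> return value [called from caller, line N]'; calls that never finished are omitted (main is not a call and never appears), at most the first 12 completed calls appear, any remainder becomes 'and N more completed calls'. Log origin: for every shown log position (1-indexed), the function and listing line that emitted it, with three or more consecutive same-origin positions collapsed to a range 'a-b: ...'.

Answer: position 4 — the shown line 'verify_load returns 3' should read 'verify_load returns 1'.
Intended log window:
  2: enter settle_round: 4 items against 9
  3: verify_load: scanning 4 entries
  4: verify_load returns 1
  5: enter merge_totals: 4 items against 9
Execution walk:
  verify_load([12, 9, 7, 9]) -> 3  [called from settle_round, line 26]
  merge_totals([12, 9, 7, 9], 9) -> 12  [called from settle_round, line 27]
  shape_report(3, 12) -> 3  [called from settle_round, line 29]
  settle_round([12, 9, 7, 9], 9) -> 3  [called from main, line 35]
Log origin:
  1: emitted by main (line 34)
  2: emitted by settle_round (line 25)
  3: emitted by verify_load (line 2)
  4: emitted by verify_load (line 7)
  5: emitted by merge_totals (line 11)
  6: emitted by merge_totals (line 16)
  7: emitted by settle_round (line 28)
  8: emitted by main (line 36)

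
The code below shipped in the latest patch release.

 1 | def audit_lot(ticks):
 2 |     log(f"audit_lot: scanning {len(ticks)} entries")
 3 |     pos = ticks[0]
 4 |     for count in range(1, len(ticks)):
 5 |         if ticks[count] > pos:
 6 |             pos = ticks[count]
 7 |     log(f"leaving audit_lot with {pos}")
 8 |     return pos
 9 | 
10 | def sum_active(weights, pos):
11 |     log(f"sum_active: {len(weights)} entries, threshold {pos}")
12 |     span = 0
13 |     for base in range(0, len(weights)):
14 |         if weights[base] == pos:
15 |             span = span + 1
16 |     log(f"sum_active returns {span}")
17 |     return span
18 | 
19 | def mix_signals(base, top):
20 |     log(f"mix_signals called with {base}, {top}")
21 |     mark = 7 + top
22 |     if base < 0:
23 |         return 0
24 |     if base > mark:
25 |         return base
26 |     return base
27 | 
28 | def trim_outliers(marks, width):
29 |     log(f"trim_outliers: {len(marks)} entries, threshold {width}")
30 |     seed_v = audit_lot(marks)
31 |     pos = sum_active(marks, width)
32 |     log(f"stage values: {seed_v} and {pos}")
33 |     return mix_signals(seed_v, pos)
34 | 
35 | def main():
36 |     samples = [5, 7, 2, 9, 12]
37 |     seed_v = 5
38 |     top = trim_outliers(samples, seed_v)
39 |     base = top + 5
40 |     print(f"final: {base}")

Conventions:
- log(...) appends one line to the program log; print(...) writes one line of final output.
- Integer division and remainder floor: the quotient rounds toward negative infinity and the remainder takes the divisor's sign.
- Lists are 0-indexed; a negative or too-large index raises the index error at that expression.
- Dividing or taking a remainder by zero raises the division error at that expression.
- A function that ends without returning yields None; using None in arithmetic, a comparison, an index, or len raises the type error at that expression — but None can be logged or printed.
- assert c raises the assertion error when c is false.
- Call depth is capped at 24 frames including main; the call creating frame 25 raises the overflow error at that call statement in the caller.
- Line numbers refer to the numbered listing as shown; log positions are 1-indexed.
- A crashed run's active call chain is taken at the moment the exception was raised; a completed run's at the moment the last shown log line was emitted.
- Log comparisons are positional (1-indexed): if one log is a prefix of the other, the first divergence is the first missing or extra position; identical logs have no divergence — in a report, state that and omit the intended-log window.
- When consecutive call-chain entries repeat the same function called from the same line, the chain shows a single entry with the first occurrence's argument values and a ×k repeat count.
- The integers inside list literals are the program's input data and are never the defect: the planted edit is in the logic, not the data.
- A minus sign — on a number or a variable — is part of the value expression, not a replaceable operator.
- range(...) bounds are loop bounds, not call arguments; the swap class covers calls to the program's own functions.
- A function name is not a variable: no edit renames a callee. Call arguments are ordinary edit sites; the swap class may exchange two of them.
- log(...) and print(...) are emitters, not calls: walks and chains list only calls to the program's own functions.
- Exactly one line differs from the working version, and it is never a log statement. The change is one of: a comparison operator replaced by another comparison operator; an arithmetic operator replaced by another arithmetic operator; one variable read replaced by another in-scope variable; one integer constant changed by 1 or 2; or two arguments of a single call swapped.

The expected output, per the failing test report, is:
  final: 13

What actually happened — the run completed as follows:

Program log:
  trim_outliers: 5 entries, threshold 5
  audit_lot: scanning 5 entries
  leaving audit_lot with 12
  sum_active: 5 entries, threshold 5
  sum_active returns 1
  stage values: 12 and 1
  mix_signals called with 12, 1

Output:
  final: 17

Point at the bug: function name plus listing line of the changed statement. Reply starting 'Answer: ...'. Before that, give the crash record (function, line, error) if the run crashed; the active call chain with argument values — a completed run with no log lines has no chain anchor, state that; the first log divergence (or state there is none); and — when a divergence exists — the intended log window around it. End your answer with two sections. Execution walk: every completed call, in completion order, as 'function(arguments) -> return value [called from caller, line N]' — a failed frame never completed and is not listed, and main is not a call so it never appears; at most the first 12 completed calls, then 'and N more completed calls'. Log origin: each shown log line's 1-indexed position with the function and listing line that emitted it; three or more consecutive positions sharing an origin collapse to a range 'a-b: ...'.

Answer: the defect is in mix_signals at line 25.
Key fact: The logs agree in full; only the final output differs.
Call chain: main -> trim_outliers([5, 7, 2, 9, 12], 5) (called at line 38) -> mix_signals(12, 1) (called at line 33).
First divergence: none; the two logs match at every position.
Execution walk:
  audit_lot([5, 7, 2, 9, 12]) -> 12  [called from trim_outliers, line 30]
  sum_active([5, 7, 2, 9, 12], 5) -> 1  [called from trim_outliers, line 31]
  mix_signals(12, 1) -> 12  [called from trim_outliers, line 33]
  trim_outliers([5, 7, 2, 9, 12], 5) -> 12  [called from main, line 38]
Origin of each log line:
  1: emitted by trim_outliers (line 29)
  2: emitted by audit_lot (line 2)
  3: emitted by audit_lot (line 7)
  4: emitted by sum_active (line 11)
  5: emitted by sum_active (line 16)
  6: emitted by trim_outliers (line 32)
  7: emitted by mix_signals (line 20)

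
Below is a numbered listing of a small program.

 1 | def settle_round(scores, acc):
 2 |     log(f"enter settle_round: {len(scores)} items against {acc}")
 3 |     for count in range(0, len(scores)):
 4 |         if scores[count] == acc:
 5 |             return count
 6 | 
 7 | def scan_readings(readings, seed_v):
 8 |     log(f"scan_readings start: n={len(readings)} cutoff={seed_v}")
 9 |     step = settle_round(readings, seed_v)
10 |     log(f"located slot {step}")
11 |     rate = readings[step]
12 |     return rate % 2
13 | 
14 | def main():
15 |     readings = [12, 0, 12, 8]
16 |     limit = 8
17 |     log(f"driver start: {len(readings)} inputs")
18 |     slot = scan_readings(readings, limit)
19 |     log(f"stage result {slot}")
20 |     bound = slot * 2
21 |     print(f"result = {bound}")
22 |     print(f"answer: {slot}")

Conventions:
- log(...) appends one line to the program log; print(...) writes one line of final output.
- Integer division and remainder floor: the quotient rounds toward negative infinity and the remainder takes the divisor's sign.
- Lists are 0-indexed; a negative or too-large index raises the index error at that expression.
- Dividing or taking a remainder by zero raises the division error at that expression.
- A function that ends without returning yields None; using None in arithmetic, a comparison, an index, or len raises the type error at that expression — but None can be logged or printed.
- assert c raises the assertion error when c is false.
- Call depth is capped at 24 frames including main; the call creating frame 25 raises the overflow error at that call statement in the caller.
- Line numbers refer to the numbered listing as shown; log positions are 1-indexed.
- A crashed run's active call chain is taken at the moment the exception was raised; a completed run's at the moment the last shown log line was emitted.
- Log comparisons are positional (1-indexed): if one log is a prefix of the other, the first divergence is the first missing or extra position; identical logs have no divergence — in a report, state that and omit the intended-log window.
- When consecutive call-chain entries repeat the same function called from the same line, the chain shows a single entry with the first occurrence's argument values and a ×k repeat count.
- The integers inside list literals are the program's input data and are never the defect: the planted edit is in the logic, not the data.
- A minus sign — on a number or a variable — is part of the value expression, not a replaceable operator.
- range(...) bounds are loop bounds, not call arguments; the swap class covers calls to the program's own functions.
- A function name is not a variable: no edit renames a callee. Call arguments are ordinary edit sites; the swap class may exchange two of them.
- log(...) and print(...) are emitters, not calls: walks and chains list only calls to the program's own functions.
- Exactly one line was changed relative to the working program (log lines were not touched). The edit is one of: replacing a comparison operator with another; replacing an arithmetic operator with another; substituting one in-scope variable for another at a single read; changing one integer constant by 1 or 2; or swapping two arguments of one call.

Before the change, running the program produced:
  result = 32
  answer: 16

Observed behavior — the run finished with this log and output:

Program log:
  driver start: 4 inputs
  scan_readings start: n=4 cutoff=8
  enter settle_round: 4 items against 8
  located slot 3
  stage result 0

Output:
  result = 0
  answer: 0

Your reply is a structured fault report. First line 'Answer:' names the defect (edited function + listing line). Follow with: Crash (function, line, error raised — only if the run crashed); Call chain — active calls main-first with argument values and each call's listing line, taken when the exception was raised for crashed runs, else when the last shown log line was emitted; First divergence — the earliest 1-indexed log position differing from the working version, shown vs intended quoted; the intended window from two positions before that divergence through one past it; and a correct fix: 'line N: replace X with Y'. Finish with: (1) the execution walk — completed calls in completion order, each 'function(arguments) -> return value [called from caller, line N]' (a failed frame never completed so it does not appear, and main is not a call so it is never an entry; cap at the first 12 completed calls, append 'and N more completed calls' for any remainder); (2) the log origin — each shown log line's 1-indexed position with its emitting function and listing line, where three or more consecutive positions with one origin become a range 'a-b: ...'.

Answer: the defect is in scan_readings at line 12.
Core observation: The earliest visible damage is log position 5 — 'stage result 0' rather than the intended 'stage result 16'.
Call chain: main.
First divergence: position 5; shown 'stage result 0' vs intended 'stage result 16'.
Intended log window:
  3: enter settle_round: 4 items against 8
  4: located slot 3
  5: stage result 16
Execution walk:
  settle_round([12, 0, 12, 8], 8) -> 3  [called from scan_readings, line 9]
  scan_readings([12, 0, 12, 8], 8) -> 0  [called from main, line 18]
Log origin:
  1: from main, line 17
  2: from scan_readings, line 8
  3: from settle_round, line 2
  4: from scan_readings, line 10
  5: from main, line 19
A correct fix: line 12: replace `%` with `*`.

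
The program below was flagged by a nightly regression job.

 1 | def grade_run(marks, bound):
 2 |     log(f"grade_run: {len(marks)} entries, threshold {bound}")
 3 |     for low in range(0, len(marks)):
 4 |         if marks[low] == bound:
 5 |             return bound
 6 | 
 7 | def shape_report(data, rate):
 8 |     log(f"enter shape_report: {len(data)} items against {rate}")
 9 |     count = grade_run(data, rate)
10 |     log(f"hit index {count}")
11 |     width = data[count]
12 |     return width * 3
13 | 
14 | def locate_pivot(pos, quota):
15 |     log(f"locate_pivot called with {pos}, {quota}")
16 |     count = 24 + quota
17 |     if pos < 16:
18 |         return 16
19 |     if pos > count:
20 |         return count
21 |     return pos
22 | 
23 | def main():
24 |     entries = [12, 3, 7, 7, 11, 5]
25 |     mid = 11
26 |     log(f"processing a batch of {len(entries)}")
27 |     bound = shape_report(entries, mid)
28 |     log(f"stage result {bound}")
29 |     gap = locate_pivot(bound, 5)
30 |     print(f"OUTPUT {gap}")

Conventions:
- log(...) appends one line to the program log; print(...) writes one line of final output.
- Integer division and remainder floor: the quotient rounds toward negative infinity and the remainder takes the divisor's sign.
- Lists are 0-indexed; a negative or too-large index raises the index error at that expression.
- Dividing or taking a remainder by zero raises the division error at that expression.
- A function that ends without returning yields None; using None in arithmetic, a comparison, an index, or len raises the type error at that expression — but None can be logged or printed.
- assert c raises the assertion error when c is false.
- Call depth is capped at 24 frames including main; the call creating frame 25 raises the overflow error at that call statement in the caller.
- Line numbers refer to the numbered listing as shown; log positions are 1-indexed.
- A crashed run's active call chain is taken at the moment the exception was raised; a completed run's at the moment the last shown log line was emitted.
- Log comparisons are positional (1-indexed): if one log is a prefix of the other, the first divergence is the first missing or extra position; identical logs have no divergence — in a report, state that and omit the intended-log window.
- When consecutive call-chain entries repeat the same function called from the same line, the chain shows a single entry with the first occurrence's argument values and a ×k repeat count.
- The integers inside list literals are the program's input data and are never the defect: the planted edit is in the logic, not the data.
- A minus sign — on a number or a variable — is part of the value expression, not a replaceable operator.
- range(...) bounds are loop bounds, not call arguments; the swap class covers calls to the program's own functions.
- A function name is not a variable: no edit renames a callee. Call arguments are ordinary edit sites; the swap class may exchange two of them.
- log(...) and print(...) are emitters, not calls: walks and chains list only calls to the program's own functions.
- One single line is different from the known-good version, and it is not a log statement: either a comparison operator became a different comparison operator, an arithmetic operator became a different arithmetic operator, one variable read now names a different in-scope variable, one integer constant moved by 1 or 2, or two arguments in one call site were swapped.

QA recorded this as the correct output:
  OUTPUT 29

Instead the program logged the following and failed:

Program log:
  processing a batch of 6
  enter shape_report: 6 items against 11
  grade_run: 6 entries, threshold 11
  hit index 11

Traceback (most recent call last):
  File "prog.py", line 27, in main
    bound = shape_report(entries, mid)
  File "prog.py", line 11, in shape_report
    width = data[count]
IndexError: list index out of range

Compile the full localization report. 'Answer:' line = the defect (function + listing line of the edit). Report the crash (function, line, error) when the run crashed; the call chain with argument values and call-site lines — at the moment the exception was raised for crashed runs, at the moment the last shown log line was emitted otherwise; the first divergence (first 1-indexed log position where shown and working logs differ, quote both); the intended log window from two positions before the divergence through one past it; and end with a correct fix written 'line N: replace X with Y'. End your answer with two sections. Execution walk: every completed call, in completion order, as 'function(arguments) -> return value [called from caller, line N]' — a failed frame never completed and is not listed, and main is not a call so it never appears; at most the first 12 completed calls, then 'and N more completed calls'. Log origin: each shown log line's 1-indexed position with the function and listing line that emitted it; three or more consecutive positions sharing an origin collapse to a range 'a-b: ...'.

Answer: the defect is in grade_run at line 5.
Key observation: At log position 4 the runs split — shown 'hit index 11', but the working version logs 'hit index 4'.
Crash: shape_report, line 11, IndexError.
Call chain: main -> shape_report([12, 3, 7, 7, 11, 5], 11) (called at line 27).
First divergence: position 4 — shown 'hit index 11', intended 'hit index 4'.
Intended log window:
  2: enter shape_report: 6 items against 11
  3: grade_run: 6 entries, threshold 11
  4: hit index 4
  5: stage result 33
Execution walk:
  grade_run([12, 3, 7, 7, 11, 5], 11) -> 11  [called from shape_report, line 9]
Log origins:
  1: emitted by main (line 26)
  2: emitted by shape_report (line 8)
  3: emitted by grade_run (line 2)
  4: emitted by shape_report (line 10)
A correct fix: line 5: replace `bound` with `low`.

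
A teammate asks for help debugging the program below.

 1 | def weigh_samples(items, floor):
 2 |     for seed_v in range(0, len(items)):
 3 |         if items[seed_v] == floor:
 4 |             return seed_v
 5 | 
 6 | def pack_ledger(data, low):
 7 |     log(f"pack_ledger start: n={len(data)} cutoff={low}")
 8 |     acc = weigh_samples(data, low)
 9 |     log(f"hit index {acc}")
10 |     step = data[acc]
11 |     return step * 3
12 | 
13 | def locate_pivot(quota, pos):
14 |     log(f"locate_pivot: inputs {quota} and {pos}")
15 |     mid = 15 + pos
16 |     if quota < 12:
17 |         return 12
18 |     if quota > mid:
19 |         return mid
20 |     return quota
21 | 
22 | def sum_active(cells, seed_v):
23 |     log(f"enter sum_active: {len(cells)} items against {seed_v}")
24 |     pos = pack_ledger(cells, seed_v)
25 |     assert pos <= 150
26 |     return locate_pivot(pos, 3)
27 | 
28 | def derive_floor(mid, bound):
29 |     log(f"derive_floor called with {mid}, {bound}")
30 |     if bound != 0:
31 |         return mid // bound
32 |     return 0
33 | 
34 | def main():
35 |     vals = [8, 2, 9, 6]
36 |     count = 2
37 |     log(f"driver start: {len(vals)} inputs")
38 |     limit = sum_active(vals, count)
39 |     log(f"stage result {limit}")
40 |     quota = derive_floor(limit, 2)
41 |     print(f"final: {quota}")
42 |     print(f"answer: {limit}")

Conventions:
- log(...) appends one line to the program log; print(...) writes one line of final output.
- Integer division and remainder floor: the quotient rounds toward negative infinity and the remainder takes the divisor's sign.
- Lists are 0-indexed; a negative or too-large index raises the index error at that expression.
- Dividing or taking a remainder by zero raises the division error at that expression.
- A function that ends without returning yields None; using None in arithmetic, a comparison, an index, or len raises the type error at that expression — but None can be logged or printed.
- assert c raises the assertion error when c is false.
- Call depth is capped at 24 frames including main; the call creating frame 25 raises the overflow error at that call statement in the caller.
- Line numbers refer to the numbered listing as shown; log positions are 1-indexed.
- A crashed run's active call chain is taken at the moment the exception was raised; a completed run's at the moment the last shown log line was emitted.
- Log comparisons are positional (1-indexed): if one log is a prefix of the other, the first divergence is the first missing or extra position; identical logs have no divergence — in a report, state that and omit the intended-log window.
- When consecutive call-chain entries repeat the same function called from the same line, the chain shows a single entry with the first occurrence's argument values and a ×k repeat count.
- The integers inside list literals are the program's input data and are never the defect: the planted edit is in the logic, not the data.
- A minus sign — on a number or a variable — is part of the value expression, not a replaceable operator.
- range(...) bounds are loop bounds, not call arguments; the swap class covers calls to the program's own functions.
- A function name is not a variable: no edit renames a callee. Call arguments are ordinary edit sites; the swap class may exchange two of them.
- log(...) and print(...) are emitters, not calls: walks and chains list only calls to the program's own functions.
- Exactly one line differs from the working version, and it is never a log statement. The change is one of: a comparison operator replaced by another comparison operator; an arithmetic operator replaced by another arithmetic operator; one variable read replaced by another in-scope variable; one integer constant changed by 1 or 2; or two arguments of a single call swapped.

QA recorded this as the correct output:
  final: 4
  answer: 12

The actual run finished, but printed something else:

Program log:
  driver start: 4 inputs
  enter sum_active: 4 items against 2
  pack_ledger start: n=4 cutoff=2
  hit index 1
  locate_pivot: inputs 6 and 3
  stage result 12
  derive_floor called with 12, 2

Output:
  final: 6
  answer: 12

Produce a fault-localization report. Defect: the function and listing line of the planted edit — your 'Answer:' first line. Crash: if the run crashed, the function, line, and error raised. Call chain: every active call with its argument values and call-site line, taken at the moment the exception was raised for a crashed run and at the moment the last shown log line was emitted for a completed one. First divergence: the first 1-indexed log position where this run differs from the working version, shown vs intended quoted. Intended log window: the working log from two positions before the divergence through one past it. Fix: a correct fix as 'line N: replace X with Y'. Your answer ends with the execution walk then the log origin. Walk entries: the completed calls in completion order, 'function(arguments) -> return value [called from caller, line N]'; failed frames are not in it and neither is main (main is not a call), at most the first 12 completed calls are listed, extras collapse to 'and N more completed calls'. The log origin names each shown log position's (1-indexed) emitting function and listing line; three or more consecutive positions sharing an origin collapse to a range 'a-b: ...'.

Answer: the defect is in main at line 40.
Core observation: The log first diverges at position 7: the faulty run prints 'derive_floor called with 12, 2' where the working version prints 'derive_floor called with 12, 3'.
Call chain: main -> derive_floor(12, 2) (called at line 40).
First divergence: position 7; shown 'derive_floor called with 12, 2' vs intended 'derive_floor called with 12, 3'.
Intended log window:
  5: locate_pivot: inputs 6 and 3
  6: stage result 12
  7: derive_floor called with 12, 3
Execution walk:
  weigh_samples([8, 2, 9, 6], 2) -> 1  [called from pack_ledger, line 8]
  pack_ledger([8, 2, 9, 6], 2) -> 6  [called from sum_active, line 24]
  locate_pivot(6, 3) -> 12  [called from sum_active, line 26]
  sum_active([8, 2, 9, 6], 2) -> 12  [called from main, line 38]
  derive_floor(12, 2) -> 6  [called from main, line 40]
Log line origins:
  1 — main, line 37
  2 — sum_active, line 23
  3 — pack_ledger, line 7
  4 — pack_ledger, line 9
  5 — locate_pivot, line 14
  6 — main, line 39
  7 — derive_floor, line 29
A correct fix: line 40: replace `2` with `3`.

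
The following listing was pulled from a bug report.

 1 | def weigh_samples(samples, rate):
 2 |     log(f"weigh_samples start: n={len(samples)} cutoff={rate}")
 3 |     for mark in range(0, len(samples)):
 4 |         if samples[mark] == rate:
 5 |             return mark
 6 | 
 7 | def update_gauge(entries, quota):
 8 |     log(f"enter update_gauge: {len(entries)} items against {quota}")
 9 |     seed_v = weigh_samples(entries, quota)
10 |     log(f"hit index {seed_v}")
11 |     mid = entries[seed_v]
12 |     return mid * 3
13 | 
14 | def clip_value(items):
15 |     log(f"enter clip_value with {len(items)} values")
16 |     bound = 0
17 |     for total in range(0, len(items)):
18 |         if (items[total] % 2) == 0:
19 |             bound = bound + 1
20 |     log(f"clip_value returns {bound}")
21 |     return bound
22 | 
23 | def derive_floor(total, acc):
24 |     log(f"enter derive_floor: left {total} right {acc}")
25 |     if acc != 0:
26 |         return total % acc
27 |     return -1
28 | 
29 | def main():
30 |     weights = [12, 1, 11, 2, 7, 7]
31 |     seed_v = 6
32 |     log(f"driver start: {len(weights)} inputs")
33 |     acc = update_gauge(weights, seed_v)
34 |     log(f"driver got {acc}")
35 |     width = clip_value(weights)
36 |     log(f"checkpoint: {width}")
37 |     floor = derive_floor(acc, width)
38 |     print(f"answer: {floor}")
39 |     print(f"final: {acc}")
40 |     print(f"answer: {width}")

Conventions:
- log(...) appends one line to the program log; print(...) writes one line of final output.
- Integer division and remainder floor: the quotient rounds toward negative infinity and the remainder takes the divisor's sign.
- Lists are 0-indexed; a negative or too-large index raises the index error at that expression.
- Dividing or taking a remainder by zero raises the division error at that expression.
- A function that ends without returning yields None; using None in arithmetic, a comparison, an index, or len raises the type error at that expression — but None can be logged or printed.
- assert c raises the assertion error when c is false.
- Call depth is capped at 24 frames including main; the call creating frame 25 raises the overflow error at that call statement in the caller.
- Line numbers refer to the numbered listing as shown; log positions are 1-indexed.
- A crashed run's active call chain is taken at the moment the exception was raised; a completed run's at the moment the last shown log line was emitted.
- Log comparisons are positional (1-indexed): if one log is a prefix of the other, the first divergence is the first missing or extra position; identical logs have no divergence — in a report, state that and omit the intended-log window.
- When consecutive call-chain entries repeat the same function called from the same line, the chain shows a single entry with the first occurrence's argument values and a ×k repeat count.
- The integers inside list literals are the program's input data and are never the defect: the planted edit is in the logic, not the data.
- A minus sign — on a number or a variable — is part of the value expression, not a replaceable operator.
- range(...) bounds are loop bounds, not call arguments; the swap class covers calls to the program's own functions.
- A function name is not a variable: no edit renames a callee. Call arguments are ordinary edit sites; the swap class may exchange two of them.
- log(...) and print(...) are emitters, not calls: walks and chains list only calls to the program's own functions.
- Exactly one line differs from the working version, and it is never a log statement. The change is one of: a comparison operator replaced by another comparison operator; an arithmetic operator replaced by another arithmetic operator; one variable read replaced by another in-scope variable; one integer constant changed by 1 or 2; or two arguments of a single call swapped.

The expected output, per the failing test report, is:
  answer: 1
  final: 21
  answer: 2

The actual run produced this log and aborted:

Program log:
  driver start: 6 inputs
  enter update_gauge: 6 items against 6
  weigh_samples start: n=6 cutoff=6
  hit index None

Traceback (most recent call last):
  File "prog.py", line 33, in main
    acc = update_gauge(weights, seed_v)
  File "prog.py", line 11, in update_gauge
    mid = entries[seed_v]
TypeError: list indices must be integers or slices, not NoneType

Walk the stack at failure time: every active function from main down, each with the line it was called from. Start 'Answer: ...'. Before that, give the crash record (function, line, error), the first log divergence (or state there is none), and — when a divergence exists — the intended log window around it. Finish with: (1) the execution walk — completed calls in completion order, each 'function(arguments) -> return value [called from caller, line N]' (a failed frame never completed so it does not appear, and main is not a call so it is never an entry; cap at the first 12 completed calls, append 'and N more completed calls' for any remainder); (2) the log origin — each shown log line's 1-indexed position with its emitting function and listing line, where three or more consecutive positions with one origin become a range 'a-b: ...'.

Answer: main -> update_gauge (called at line 33).
The tell: The log first diverges at position 2: the faulty run prints 'enter update_gauge: 6 items against 6' where the working version prints 'enter update_gauge: 6 items against 7'.
Crash: update_gauge, line 11, TypeError.
First divergence: position 2; shown 'enter update_gauge: 6 items against 6' vs intended 'enter update_gauge: 6 items against 7'.
Intended log window:
  1: driver start: 6 inputs
  2: enter update_gauge: 6 items against 7
  3: weigh_samples start: n=6 cutoff=7
Execution walk:
  weigh_samples([12, 1, 11, 2, 7, 7], 6) -> None  [called from update_gauge, line 9]
Log origin:
  1 — main, line 32
  2 — update_gauge, line 8
  3 — weigh_samples, line 2
  4 — update_gauge, line 10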